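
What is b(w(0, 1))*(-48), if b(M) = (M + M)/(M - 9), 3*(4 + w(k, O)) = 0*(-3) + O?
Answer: -528/19 ≈ -27.789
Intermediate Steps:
w(k, O) = -4 + O/3 (w(k, O) = -4 + (0*(-3) + O)/3 = -4 + (0 + O)/3 = -4 + O/3)
b(M) = 2*M/(-9 + M) (b(M) = (2*M)/(-9 + M) = 2*M/(-9 + M))
b(w(0, 1))*(-48) = (2*(-4 + (1/3)*1)/(-9 + (-4 + (1/3)*1)))*(-48) = (2*(-4 + 1/3)/(-9 + (-4 + 1/3)))*(-48) = (2*(-11/3)/(-9 - 11/3))*(-48) = (2*(-11/3)/(-38/3))*(-48) = (2*(-11/3)*(-3/38))*(-48) = (11/19)*(-48) = -528/19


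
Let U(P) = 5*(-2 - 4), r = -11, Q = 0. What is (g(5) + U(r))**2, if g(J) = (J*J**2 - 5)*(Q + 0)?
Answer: 900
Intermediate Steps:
U(P) = -30 (U(P) = 5*(-6) = -30)
g(J) = 0 (g(J) = (J*J**2 - 5)*(0 + 0) = (J**3 - 5)*0 = (-5 + J**3)*0 = 0)
(g(5) + U(r))**2 = (0 - 30)**2 = (-30)**2 = 900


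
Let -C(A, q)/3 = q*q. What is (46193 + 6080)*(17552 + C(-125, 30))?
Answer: 776358596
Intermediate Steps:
C(A, q) = -3*q**2 (C(A, q) = -3*q*q = -3*q**2)
(46193 + 6080)*(17552 + C(-125, 30)) = (46193 + 6080)*(17552 - 3*30**2) = 52273*(17552 - 3*900) = 52273*(17552 - 2700) = 52273*14852 = 776358596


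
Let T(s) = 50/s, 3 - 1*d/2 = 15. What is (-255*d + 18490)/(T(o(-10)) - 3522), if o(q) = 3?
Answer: -36915/5258 ≈ -7.0207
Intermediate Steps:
d = -24 (d = 6 - 2*15 = 6 - 30 = -24)
(-255*d + 18490)/(T(o(-10)) - 3522) = (-255*(-24) + 18490)/(50/3 - 3522) = (6120 + 18490)/(50*(1/3) - 3522) = 24610/(50/3 - 3522) = 24610/(-10516/3) = 24610*(-3/10516) = -36915/5258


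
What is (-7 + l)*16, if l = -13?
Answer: -320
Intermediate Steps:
(-7 + l)*16 = (-7 - 13)*16 = -20*16 = -320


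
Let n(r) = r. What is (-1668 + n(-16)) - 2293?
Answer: -3977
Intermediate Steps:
(-1668 + n(-16)) - 2293 = (-1668 - 16) - 2293 = -1684 - 2293 = -3977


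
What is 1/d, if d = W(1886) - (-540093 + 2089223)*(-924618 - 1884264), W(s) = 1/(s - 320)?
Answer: 1566/6814172401585561 ≈ 2.2982e-13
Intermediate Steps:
W(s) = 1/(-320 + s)
d = 6814172401585561/1566 (d = 1/(-320 + 1886) - (-540093 + 2089223)*(-924618 - 1884264) = 1/1566 - 1549130*(-2808882) = 1/1566 - 1*(-4351323372660) = 1/1566 + 4351323372660 = 6814172401585561/1566 ≈ 4.3513e+12)
1/d = 1/(6814172401585561/1566) = 1566/6814172401585561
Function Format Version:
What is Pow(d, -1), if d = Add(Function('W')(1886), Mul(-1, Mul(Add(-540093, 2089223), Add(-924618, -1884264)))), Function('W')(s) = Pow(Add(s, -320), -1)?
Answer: Rational(1566, 6814172401585561) ≈ 2.2982e-13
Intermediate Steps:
Function('W')(s) = Pow(Add(-320, s), -1)
d = Rational(6814172401585561, 1566) (d = Add(Pow(Add(-320, 1886), -1), Mul(-1, Mul(Add(-540093, 2089223), Add(-924618, -1884264)))) = Add(Pow(1566, -1), Mul(-1, Mul(1549130, -2808882))) = Add(Rational(1, 1566), Mul(-1, -4351323372660)) = Add(Rational(1, 1566), 4351323372660) = Rational(6814172401585561, 1566) ≈ 4.3513e+12)
Pow(d, -1) = Pow(Rational(6814172401585561, 1566), -1) = Rational(1566, 6814172401585561)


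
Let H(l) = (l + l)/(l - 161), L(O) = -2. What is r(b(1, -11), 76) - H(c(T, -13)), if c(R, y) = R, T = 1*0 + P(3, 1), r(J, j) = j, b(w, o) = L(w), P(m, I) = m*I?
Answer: 6007/79 ≈ 76.038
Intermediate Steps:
P(m, I) = I*m
b(w, o) = -2
T = 3 (T = 1*0 + 1*3 = 0 + 3 = 3)
H(l) = 2*l/(-161 + l) (H(l) = (2*l)/(-161 + l) = 2*l/(-161 + l))
r(b(1, -11), 76) - H(c(T, -13)) = 76 - 2*3/(-161 + 3) = 76 - 2*3/(-158) = 76 - 2*3*(-1)/158 = 76 - 1*(-3/79) = 76 + 3/79 = 6007/79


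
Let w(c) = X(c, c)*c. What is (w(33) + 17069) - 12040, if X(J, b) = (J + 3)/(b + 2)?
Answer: 177203/35 ≈ 5062.9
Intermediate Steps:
X(J, b) = (3 + J)/(2 + b)
w(c) = c*(3 + c)/(2 + c) (w(c) = ((3 + c)/(2 + c))*c = c*(3 + c)/(2 + c))
(w(33) + 17069) - 12040 = (33*(3 + 33)/(2 + 33) + 17069) - 12040 = (33*36/35 + 17069) - 12040 = (33*(1/35)*36 + 17069) - 12040 = (1188/35 + 17069) - 12040 = 598603/35 - 12040 = 177203/35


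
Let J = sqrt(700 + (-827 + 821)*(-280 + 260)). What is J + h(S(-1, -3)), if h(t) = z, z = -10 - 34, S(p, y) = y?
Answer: -44 + 2*sqrt(205) ≈ -15.364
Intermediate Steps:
z = -44
h(t) = -44
J = 2*sqrt(205) (J = sqrt(700 - 6*(-20)) = sqrt(700 + 120) = sqrt(820) = 2*sqrt(205) ≈ 28.636)
J + h(S(-1, -3)) = 2*sqrt(205) - 44 = -44 + 2*sqrt(205)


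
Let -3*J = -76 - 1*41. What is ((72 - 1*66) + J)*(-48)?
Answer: -2160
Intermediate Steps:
J = 39 (J = -(-76 - 1*41)/3 = -(-76 - 41)/3 = -⅓*(-117) = 39)
((72 - 1*66) + J)*(-48) = ((72 - 1*66) + 39)*(-48) = ((72 - 66) + 39)*(-48) = (6 + 39)*(-48) = 45*(-48) = -2160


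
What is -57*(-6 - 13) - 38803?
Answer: -37720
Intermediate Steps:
-57*(-6 - 13) - 38803 = -57*(-19) - 38803 = 1083 - 38803 = -37720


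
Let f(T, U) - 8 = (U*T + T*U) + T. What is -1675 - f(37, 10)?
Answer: -2460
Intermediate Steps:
f(T, U) = 8 + T + 2*T*U (f(T, U) = 8 + ((U*T + T*U) + T) = 8 + ((T*U + T*U) + T) = 8 + (2*T*U + T) = 8 + (T + 2*T*U) = 8 + T + 2*T*U)
-1675 - f(37, 10) = -1675 - (8 + 37 + 2*37*10) = -1675 - (8 + 37 + 740) = -1675 - 1*785 = -1675 - 785 = -2460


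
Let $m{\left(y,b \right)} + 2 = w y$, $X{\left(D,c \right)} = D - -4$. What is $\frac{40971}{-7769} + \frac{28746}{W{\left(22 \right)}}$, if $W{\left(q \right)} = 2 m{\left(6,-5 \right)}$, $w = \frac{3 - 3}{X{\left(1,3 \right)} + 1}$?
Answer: $- \frac{111745779}{15538} \approx -7191.8$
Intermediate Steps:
$X{\left(D,c \right)} = 4 + D$ ($X{\left(D,c \right)} = D + 4 = 4 + D$)
$w = 0$ ($w = \frac{3 - 3}{\left(4 + 1\right) + 1} = \frac{0}{5 + 1} = \frac{0}{6} = 0 \cdot \frac{1}{6} = 0$)
$m{\left(y,b \right)} = -2$ ($m{\left(y,b \right)} = -2 + 0 y = -2 + 0 = -2$)
$W{\left(q \right)} = -4$ ($W{\left(q \right)} = 2 \left(-2\right) = -4$)
$\frac{40971}{-7769} + \frac{28746}{W{\left(22 \right)}} = \frac{40971}{-7769} + \frac{28746}{-4} = 40971 \left(- \frac{1}{7769}\right) + 28746 \left(- \frac{1}{4}\right) = - \frac{40971}{7769} - \frac{14373}{2} = - \frac{111745779}{15538}$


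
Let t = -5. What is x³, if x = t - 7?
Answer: -1728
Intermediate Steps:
x = -12 (x = -5 - 7 = -12)
x³ = (-12)³ = -1728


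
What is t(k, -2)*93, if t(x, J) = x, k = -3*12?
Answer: -3348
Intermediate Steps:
k = -36
t(k, -2)*93 = -36*93 = -3348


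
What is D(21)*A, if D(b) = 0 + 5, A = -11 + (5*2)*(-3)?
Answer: -205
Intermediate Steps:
A = -41 (A = -11 + 10*(-3) = -11 - 30 = -41)
D(b) = 5
D(21)*A = 5*(-41) = -205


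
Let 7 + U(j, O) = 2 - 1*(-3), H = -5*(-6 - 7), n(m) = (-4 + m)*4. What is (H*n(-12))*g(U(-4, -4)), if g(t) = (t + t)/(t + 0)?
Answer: -8320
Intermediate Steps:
n(m) = -16 + 4*m
H = 65 (H = -5*(-13) = 65)
U(j, O) = -2 (U(j, O) = -7 + (2 - 1*(-3)) = -7 + (2 + 3) = -7 + 5 = -2)
g(t) = 2 (g(t) = (2*t)/t = 2)
(H*n(-12))*g(U(-4, -4)) = (65*(-16 + 4*(-12)))*2 = (65*(-16 - 48))*2 = (65*(-64))*2 = -4160*2 = -8320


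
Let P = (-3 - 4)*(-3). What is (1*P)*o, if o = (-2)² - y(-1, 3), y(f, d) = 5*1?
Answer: -21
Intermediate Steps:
P = 21 (P = -7*(-3) = 21)
y(f, d) = 5
o = -1 (o = (-2)² - 1*5 = 4 - 5 = -1)
(1*P)*o = (1*21)*(-1) = 21*(-1) = -21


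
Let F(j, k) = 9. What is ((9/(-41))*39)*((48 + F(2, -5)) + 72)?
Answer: -45279/41 ≈ -1104.4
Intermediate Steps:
((9/(-41))*39)*((48 + F(2, -5)) + 72) = ((9/(-41))*39)*((48 + 9) + 72) = ((9*(-1/41))*39)*(57 + 72) = -9/41*39*129 = -351/41*129 = -45279/41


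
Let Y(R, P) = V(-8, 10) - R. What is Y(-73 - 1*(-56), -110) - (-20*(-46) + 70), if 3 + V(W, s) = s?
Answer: -966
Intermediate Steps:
V(W, s) = -3 + s
Y(R, P) = 7 - R (Y(R, P) = (-3 + 10) - R = 7 - R)
Y(-73 - 1*(-56), -110) - (-20*(-46) + 70) = (7 - (-73 - 1*(-56))) - (-20*(-46) + 70) = (7 - (-73 + 56)) - (920 + 70) = (7 - 1*(-17)) - 1*990 = (7 + 17) - 990 = 24 - 990 = -966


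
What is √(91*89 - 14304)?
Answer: I*√6205 ≈ 78.772*I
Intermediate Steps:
√(91*89 - 14304) = √(8099 - 14304) = √(-6205) = I*√6205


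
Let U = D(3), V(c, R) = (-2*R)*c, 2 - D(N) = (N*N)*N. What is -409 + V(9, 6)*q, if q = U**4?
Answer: -42187909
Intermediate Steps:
D(N) = 2 - N**3 (D(N) = 2 - N*N*N = 2 - N**2*N = 2 - N**3)
V(c, R) = -2*R*c
U = -25 (U = 2 - 1*3**3 = 2 - 1*27 = 2 - 27 = -25)
q = 390625 (q = (-25)**4 = 390625)
-409 + V(9, 6)*q = -409 - 2*6*9*390625 = -409 - 108*390625 = -409 - 42187500 = -42187909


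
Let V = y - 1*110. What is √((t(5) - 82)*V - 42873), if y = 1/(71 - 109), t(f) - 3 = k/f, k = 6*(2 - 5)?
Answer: I*√1219632230/190 ≈ 183.81*I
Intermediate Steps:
k = -18 (k = 6*(-3) = -18)
t(f) = 3 - 18/f
y = -1/38 (y = 1/(-38) = -1/38 ≈ -0.026316)
V = -4181/38 (V = -1/38 - 1*110 = -1/38 - 110 = -4181/38 ≈ -110.03)
√((t(5) - 82)*V - 42873) = √(((3 - 18/5) - 82)*(-4181/38) - 42873) = √((-⅗ - 82)*(-4181/38) - 42873) = √(-413/5*(-4181/38) - 42873) = √(1726753/190 - 42873) = √(-6419117/190) = I*√1219632230/190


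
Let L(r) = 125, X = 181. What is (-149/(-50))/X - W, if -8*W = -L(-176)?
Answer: -565029/36200 ≈ -15.609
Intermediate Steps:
W = 125/8 (W = -(-1)*125/8 = -⅛*(-125) = 125/8 ≈ 15.625)
(-149/(-50))/X - W = -149/(-50)/181 - 1*125/8 = -149*(-1/50)*(1/181) - 125/8 = (149/50)*(1/181) - 125/8 = 149/9050 - 125/8 = -565029/36200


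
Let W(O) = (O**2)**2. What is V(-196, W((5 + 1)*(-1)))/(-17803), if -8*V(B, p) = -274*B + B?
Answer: 13377/35606 ≈ 0.37570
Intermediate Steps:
W(O) = O**4
V(B, p) = 273*B/8 (V(B, p) = -(-274*B + B)/8 = -(-273)*B/8 = 273*B/8)
V(-196, W((5 + 1)*(-1)))/(-17803) = ((273/8)*(-196))/(-17803) = -13377/2*(-1/17803) = 13377/35606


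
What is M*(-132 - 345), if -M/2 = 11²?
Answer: 115434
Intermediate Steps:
M = -242 (M = -2*11² = -2*121 = -242)
M*(-132 - 345) = -242*(-132 - 345) = -242*(-477) = 115434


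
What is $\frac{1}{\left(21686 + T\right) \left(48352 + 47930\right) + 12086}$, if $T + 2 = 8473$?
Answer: $\frac{1}{2903588360} \approx 3.444 \cdot 10^{-10}$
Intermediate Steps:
$T = 8471$ ($T = -2 + 8473 = 8471$)
$\frac{1}{\left(21686 + T\right) \left(48352 + 47930\right) + 12086} = \frac{1}{\left(21686 + 8471\right) \left(48352 + 47930\right) + 12086} = \frac{1}{30157 \cdot 96282 + 12086} = \frac{1}{2903576274 + 12086} = \frac{1}{2903588360}$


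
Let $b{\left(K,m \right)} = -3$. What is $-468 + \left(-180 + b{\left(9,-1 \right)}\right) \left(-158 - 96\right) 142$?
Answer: $6599976$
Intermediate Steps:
$-468 + \left(-180 + b{\left(9,-1 \right)}\right) \left(-158 - 96\right) 142 = -468 + \left(-180 - 3\right) \left(-158 - 96\right) 142 = -468 + \left(-183\right) \left(-254\right) 142 = -468 + 46482 \cdot 142 = -468 + 6600444 = 6599976$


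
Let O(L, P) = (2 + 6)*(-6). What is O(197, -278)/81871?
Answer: -48/81871 ≈ -0.00058629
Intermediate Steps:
O(L, P) = -48 (O(L, P) = 8*(-6) = -48)
O(197, -278)/81871 = -48/81871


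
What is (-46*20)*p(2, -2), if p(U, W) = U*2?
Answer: -3680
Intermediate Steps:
p(U, W) = 2*U
(-46*20)*p(2, -2) = (-46*20)*(2*2) = -920*4 = -3680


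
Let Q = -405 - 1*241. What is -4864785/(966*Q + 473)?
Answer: 4864785/623563 ≈ 7.8016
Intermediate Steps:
Q = -646 (Q = -405 - 241 = -646)
-4864785/(966*Q + 473) = -4864785/(966*(-646) + 473) = -4864785/(-624036 + 473) = -4864785/(-623563) = -4864785*(-1/623563) = 4864785/623563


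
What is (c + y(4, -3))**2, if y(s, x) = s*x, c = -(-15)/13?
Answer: 19881/169 ≈ 117.64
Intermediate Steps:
c = 15/13 (c = -(-15)/13 = -1*(-15/13) = 15/13 ≈ 1.1538)
(c + y(4, -3))**2 = (15/13 + 4*(-3))**2 = (15/13 - 12)**2 = (-141/13)**2 = 19881/169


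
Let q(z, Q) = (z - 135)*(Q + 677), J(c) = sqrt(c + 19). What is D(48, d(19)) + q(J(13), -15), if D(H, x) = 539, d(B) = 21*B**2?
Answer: -88831 + 2648*sqrt(2) ≈ -85086.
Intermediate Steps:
J(c) = sqrt(19 + c)
q(z, Q) = (-135 + z)*(677 + Q)
D(48, d(19)) + q(J(13), -15) = 539 + (-91395 - 135*(-15) + 677*sqrt(19 + 13) - 15*sqrt(19 + 13)) = 539 + (-91395 + 2025 + 677*sqrt(32) - 60*sqrt(2)) = 539 + (-91395 + 2025 + 677*(4*sqrt(2)) - 60*sqrt(2)) = 539 + (-91395 + 2025 + 2708*sqrt(2) - 60*sqrt(2)) = 539 + (-89370 + 2648*sqrt(2)) = -88831 + 2648*sqrt(2)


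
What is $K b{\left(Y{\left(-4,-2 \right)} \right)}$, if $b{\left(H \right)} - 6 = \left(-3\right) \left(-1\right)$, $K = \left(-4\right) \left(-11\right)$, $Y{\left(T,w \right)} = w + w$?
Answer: $396$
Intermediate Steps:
$Y{\left(T,w \right)} = 2 w$
$K = 44$
$b{\left(H \right)} = 9$ ($b{\left(H \right)} = 6 - -3 = 6 + 3 = 9$)
$K b{\left(Y{\left(-4,-2 \right)} \right)} = 44 \cdot 9 = 396$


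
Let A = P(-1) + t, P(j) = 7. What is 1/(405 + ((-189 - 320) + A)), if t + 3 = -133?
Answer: -1/233 ≈ -0.0042918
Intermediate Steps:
t = -136 (t = -3 - 133 = -136)
A = -129 (A = 7 - 136 = -129)
1/(405 + ((-189 - 320) + A)) = 1/(405 + ((-189 - 320) - 129)) = 1/(405 + (-509 - 129)) = 1/(405 - 638) = 1/(-233) = -1/233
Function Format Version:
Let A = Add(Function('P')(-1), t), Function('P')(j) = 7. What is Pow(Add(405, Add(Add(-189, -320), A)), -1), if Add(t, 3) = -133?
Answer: Rational(-1, 233) ≈ -0.0042918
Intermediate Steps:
t = -136 (t = Add(-3, -133) = -136)
A = -129 (A = Add(7, -136) = -129)
Pow(Add(405, Add(Add(-189, -320), A)), -1) = Pow(Add(405, Add(Add(-189, -320), -129)), -1) = Pow(Add(405, Add(-509, -129)), -1) = Pow(Add(405, -638), -1) = Pow(-233, -1) = Rational(-1, 233)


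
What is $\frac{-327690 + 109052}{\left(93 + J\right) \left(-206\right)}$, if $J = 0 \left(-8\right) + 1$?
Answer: $\frac{109319}{9682} \approx 11.291$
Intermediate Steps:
$J = 1$ ($J = 0 + 1 = 1$)
$\frac{-327690 + 109052}{\left(93 + J\right) \left(-206\right)} = \frac{-327690 + 109052}{\left(93 + 1\right) \left(-206\right)} = - \frac{218638}{94 \left(-206\right)} = - \frac{218638}{-19364} = \left(-218638\right) \left(- \frac{1}{19364}\right) = \frac{109319}{9682}$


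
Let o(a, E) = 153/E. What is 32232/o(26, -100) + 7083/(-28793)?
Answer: -1819738849/86379 ≈ -21067.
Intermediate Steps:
32232/o(26, -100) + 7083/(-28793) = 32232/((153/(-100))) + 7083/(-28793) = 32232/((153*(-1/100))) + 7083*(-1/28793) = 32232/(-153/100) - 7083/28793 = 32232*(-100/153) - 7083/28793 = -63200/3 - 7083/28793 = -1819738849/86379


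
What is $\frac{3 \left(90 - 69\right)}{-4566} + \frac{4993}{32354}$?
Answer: $\frac{1729978}{12310697} \approx 0.14053$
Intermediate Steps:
$\frac{3 \left(90 - 69\right)}{-4566} + \frac{4993}{32354} = 3 \cdot 21 \left(- \frac{1}{4566}\right) + 4993 \cdot \frac{1}{32354} = 63 \left(- \frac{1}{4566}\right) + \frac{4993}{32354} = - \frac{21}{1522} + \frac{4993}{32354} = \frac{1729978}{12310697}$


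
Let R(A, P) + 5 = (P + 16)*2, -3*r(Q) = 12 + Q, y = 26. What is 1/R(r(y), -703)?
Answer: -1/1379 ≈ -0.00072516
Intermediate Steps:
r(Q) = -4 - Q/3 (r(Q) = -(12 + Q)/3 = -4 - Q/3)
R(A, P) = 27 + 2*P (R(A, P) = -5 + (P + 16)*2 = -5 + (16 + P)*2 = -5 + (32 + 2*P) = 27 + 2*P)
1/R(r(y), -703) = 1/(27 + 2*(-703)) = 1/(27 - 1406) = 1/(-1379) = -1/1379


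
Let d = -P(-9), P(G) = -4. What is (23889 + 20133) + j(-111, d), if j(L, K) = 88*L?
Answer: 34254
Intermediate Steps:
d = 4 (d = -1*(-4) = 4)
(23889 + 20133) + j(-111, d) = (23889 + 20133) + 88*(-111) = 44022 - 9768 = 34254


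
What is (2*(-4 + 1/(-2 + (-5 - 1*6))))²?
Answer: 11236/169 ≈ 66.485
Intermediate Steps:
(2*(-4 + 1/(-2 + (-5 - 1*6))))² = (2*(-4 + 1/(-2 + (-5 - 6))))² = (2*(-4 + 1/(-2 - 11)))² = (2*(-4 + 1/(-13)))² = (2*(-4 - 1/13))² = (2*(-53/13))² = (-106/13)² = 11236/169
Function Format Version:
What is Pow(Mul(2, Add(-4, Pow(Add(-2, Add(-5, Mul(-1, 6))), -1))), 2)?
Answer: Rational(11236, 169) ≈ 66.485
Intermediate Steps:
Pow(Mul(2, Add(-4, Pow(Add(-2, Add(-5, Mul(-1, 6))), -1))), 2) = Pow(Mul(2, Add(-4, Pow(Add(-2, Add(-5, -6)), -1))), 2) = Pow(Mul(2, Add(-4, Pow(Add(-2, -11), -1))), 2) = Pow(Mul(2, Add(-4, Pow(-13, -1))), 2) = Pow(Mul(2, Add(-4, Rational(-1, 13))), 2) = Pow(Mul(2, Rational(-53, 13)), 2) = Pow(Rational(-106, 13), 2) = Rational(11236, 169)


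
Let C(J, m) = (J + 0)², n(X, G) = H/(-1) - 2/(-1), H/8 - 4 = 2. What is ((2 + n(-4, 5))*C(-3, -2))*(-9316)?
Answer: 3689136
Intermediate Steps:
H = 48 (H = 32 + 8*2 = 32 + 16 = 48)
n(X, G) = -46 (n(X, G) = 48/(-1) - 2/(-1) = 48*(-1) - 2*(-1) = -48 + 2 = -46)
C(J, m) = J²
((2 + n(-4, 5))*C(-3, -2))*(-9316) = ((2 - 46)*(-3)²)*(-9316) = -44*9*(-9316) = -396*(-9316) = 3689136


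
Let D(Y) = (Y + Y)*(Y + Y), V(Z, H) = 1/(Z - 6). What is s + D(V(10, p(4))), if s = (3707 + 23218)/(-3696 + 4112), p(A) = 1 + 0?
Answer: 27029/416 ≈ 64.974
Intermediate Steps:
p(A) = 1
s = 26925/416 ≈ 64.724
V(Z, H) = 1/(-6 + Z)
D(Y) = 4*Y² (D(Y) = (2*Y)*(2*Y) = 4*Y²)
s + D(V(10, p(4))) = 26925/416 + 4*(1/(-6 + 10))² = 26925/416 + 4*(1/4)² = 26925/416 + 4*(¼)² = 26925/416 + 4*(1/16) = 26925/416 + ¼ = 27029/416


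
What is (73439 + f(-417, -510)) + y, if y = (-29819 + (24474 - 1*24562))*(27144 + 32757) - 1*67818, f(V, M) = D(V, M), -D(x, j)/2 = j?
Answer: -1791452566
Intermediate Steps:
D(x, j) = -2*j
f(V, M) = -2*M
y = -1791527025 (y = (-29819 + (24474 - 24562))*59901 - 67818 = (-29819 - 88)*59901 - 67818 = -29907*59901 - 67818 = -1791459207 - 67818 = -1791527025)
(73439 + f(-417, -510)) + y = (73439 - 2*(-510)) - 1791527025 = (73439 + 1020) - 1791527025 = 74459 - 1791527025 = -1791452566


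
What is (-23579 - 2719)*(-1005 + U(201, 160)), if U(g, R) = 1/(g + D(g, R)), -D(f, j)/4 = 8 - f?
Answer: 25715867472/973 ≈ 2.6429e+7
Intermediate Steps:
D(f, j) = -32 + 4*f (D(f, j) = -4*(8 - f) = -32 + 4*f)
U(g, R) = 1/(-32 + 5*g) (U(g, R) = 1/(g + (-32 + 4*g)) = 1/(-32 + 5*g))
(-23579 - 2719)*(-1005 + U(201, 160)) = (-23579 - 2719)*(-1005 + 1/(-32 + 5*201)) = -26298*(-1005 + 1/(-32 + 1005)) = -26298*(-1005 + 1/973) = -26298*(-977864/973) = 25715867472/973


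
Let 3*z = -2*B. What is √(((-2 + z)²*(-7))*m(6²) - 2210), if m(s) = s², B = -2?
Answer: I*√6242 ≈ 79.006*I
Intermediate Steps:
z = 4/3 (z = (-2*(-2))/3 = (⅓)*4 = 4/3 ≈ 1.3333)
√(((-2 + z)²*(-7))*m(6²) - 2210) = √(((-2 + 4/3)²*(-7))*(6²)² - 2210) = √(((-⅔)²*(-7))*36² - 2210) = √(((4/9)*(-7))*1296 - 2210) = √(-28/9*1296 - 2210) = √(-4032 - 2210) = √(-6242) = I*√6242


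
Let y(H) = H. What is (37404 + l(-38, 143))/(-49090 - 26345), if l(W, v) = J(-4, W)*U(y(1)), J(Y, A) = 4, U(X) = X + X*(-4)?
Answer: -12464/25145 ≈ -0.49569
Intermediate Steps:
U(X) = -3*X (U(X) = X - 4*X = -3*X)
l(W, v) = -12 (l(W, v) = 4*(-3*1) = 4*(-3) = -12)
(37404 + l(-38, 143))/(-49090 - 26345) = (37404 - 12)/(-49090 - 26345) = 37392/(-75435) = 37392*(-1/75435) = -12464/25145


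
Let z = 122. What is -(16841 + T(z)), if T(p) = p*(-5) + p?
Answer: -16353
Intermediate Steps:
T(p) = -4*p (T(p) = -5*p + p = -4*p)
-(16841 + T(z)) = -(16841 - 4*122) = -(16841 - 488) = -1*16353 = -16353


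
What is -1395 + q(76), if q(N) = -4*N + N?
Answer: -1623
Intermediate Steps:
q(N) = -3*N
-1395 + q(76) = -1395 - 3*76 = -1395 - 228 = -1623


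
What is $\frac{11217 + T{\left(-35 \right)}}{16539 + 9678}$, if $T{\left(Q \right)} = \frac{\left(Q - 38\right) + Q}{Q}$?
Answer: $\frac{130901}{305865} \approx 0.42797$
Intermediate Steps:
$T{\left(Q \right)} = \frac{-38 + 2 Q}{Q}$ ($T{\left(Q \right)} = \frac{\left(-38 + Q\right) + Q}{Q} = \frac{-38 + 2 Q}{Q}$)
$\frac{11217 + T{\left(-35 \right)}}{16539 + 9678} = \frac{11217 + \left(2 - \frac{38}{-35}\right)}{16539 + 9678} = \frac{11217 + \left(2 - - \frac{38}{35}\right)}{26217} = \left(11217 + \left(2 + \frac{38}{35}\right)\right) \frac{1}{26217} = \left(11217 + \frac{108}{35}\right) \frac{1}{26217} = \frac{392703}{35} \cdot \frac{1}{26217} = \frac{130901}{305865}$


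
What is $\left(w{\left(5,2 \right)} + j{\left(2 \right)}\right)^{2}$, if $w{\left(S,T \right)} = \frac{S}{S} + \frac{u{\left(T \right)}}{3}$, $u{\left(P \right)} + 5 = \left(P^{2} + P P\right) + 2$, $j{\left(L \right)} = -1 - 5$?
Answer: $\frac{100}{9} \approx 11.111$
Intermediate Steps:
$j{\left(L \right)} = -6$
$u{\left(P \right)} = -3 + 2 P^{2}$ ($u{\left(P \right)} = -5 + \left(\left(P^{2} + P P\right) + 2\right) = -5 + \left(\left(P^{2} + P^{2}\right) + 2\right) = -5 + \left(2 P^{2} + 2\right) = -5 + \left(2 + 2 P^{2}\right) = -3 + 2 P^{2}$)
$w{\left(S,T \right)} = \frac{2 T^{2}}{3}$ ($w{\left(S,T \right)} = \frac{S}{S} + \frac{-3 + 2 T^{2}}{3} = 1 + \left(-3 + 2 T^{2}\right) \frac{1}{3} = 1 + \left(-1 + \frac{2 T^{2}}{3}\right) = \frac{2 T^{2}}{3}$)
$\left(w{\left(5,2 \right)} + j{\left(2 \right)}\right)^{2} = \left(\frac{2 \cdot 2^{2}}{3} - 6\right)^{2} = \left(\frac{2}{3} \cdot 4 - 6\right)^{2} = \left(\frac{8}{3} - 6\right)^{2} = \left(- \frac{10}{3}\right)^{2} = \frac{100}{9}$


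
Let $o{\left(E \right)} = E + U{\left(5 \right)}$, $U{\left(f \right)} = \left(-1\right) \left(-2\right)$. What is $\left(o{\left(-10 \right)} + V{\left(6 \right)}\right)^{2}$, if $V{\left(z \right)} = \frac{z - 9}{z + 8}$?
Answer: $\frac{13225}{196} \approx 67.474$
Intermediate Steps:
$V{\left(z \right)} = \frac{-9 + z}{8 + z}$
$U{\left(f \right)} = 2$
$o{\left(E \right)} = 2 + E$ ($o{\left(E \right)} = E + 2 = 2 + E$)
$\left(o{\left(-10 \right)} + V{\left(6 \right)}\right)^{2} = \left(\left(2 - 10\right) + \frac{-9 + 6}{8 + 6}\right)^{2} = \left(-8 + \frac{1}{14} \left(-3\right)\right)^{2} = \left(-8 - \frac{3}{14}\right)^{2} = \left(- \frac{115}{14}\right)^{2} = \frac{13225}{196}$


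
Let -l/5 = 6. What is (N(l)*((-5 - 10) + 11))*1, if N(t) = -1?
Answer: 4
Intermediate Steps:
l = -30 (l = -5*6 = -30)
(N(l)*((-5 - 10) + 11))*1 = -((-5 - 10) + 11)*1 = -(-15 + 11)*1 = -1*(-4)*1 = 4*1 = 4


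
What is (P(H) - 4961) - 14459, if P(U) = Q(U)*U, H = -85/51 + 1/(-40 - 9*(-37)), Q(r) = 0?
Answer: -19420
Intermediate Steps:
H = -9062/5439 (H = -85*1/51 - 1/37/(-49) = -5/3 - 1/49*(-1/37) = -5/3 + 1/1813 = -9062/5439 ≈ -1.6661)
P(U) = 0 (P(U) = 0*U = 0)
(P(H) - 4961) - 14459 = (0 - 4961) - 14459 = -4961 - 14459 = -19420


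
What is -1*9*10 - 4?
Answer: -94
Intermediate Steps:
-1*9*10 - 4 = -9*10 - 4 = -90 - 4 = -94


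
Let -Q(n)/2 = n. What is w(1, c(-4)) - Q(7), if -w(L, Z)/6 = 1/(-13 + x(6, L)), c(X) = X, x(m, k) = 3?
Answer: 73/5 ≈ 14.600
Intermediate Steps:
Q(n) = -2*n
w(L, Z) = 3/5 (w(L, Z) = -6/(-13 + 3) = -6/(-10) = -6*(-1/10) = 3/5)
w(1, c(-4)) - Q(7) = 3/5 - (-2)*7 = 3/5 - 1*(-14) = 3/5 + 14 = 73/5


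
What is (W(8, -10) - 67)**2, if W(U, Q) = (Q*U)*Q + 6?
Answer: 546121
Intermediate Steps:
W(U, Q) = 6 + U*Q**2 (W(U, Q) = U*Q**2 + 6 = 6 + U*Q**2)
(W(8, -10) - 67)**2 = ((6 + 8*(-10)**2) - 67)**2 = ((6 + 8*100) - 67)**2 = ((6 + 800) - 67)**2 = (806 - 67)**2 = 739**2 = 546121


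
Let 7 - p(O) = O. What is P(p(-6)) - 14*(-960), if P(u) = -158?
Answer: 13282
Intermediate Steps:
p(O) = 7 - O
P(p(-6)) - 14*(-960) = -158 - 14*(-960) = -158 - 1*(-13440) = -158 + 13440 = 13282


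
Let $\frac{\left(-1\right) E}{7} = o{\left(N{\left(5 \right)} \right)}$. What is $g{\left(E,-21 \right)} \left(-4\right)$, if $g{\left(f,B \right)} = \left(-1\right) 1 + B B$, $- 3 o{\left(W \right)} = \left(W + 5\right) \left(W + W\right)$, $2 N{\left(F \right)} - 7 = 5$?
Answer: $-1760$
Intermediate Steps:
$N{\left(F \right)} = 6$ ($N{\left(F \right)} = \frac{7}{2} + \frac{1}{2} \cdot 5 = \frac{7}{2} + \frac{5}{2} = 6$)
$o{\left(W \right)} = - \frac{2 W \left(5 + W\right)}{3}$ ($o{\left(W \right)} = - \frac{\left(W + 5\right) \left(W + W\right)}{3} = - \frac{\left(5 + W\right) 2 W}{3} = - \frac{2 W \left(5 + W\right)}{3}$)
$E = 308$ ($E = - 7 \left(\left(- \frac{2}{3}\right) 6 \left(5 + 6\right)\right) = - 7 \left(\left(- \frac{2}{3}\right) 6 \cdot 11\right) = \left(-7\right) \left(-44\right) = 308$)
$g{\left(f,B \right)} = -1 + B^{2}$
$g{\left(E,-21 \right)} \left(-4\right) = \left(-1 + \left(-21\right)^{2}\right) \left(-4\right) = \left(-1 + 441\right) \left(-4\right) = 440 \left(-4\right) = -1760$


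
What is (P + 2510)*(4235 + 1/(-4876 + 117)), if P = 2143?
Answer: 93778255692/4759 ≈ 1.9705e+7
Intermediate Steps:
(P + 2510)*(4235 + 1/(-4876 + 117)) = (2143 + 2510)*(4235 + 1/(-4876 + 117)) = 4653*(4235 + 1/(-4759)) = 4653*(4235 - 1/4759) = 4653*(20154364/4759) = 93778255692/4759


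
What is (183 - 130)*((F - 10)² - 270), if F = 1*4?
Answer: -12402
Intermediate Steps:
F = 4
(183 - 130)*((F - 10)² - 270) = (183 - 130)*((4 - 10)² - 270) = 53*((-6)² - 270) = 53*(36 - 270) = 53*(-234) = -12402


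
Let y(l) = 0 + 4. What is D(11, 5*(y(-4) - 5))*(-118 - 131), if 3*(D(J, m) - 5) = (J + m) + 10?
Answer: -2573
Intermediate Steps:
y(l) = 4
D(J, m) = 25/3 + J/3 + m/3 (D(J, m) = 5 + ((J + m) + 10)/3 = 5 + (10 + J + m)/3 = 5 + (10/3 + J/3 + m/3) = 25/3 + J/3 + m/3)
D(11, 5*(y(-4) - 5))*(-118 - 131) = (25/3 + (1/3)*11 + (5*(4 - 5))/3)*(-118 - 131) = (25/3 + 11/3 + (5*(-1))/3)*(-249) = (25/3 + 11/3 + (1/3)*(-5))*(-249) = (25/3 + 11/3 - 5/3)*(-249) = (31/3)*(-249) = -2573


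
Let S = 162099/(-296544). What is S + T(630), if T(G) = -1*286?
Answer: -28324561/98848 ≈ -286.55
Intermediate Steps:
T(G) = -286
S = -54033/98848 (S = 162099*(-1/296544) = -54033/98848 ≈ -0.54663)
S + T(630) = -54033/98848 - 286 = -28324561/98848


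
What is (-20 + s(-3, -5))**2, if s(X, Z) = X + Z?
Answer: 784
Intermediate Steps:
(-20 + s(-3, -5))**2 = (-20 + (-3 - 5))**2 = (-20 - 8)**2 = (-28)**2 = 784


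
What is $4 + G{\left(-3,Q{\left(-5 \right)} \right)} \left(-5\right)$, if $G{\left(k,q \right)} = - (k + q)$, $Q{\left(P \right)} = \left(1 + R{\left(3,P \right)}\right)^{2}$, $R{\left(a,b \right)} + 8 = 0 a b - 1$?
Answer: $309$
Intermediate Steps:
$R{\left(a,b \right)} = -9$ ($R{\left(a,b \right)} = -8 + \left(0 a b - 1\right) = -8 - \left(1 + 0 b\right) = -8 + \left(0 - 1\right) = -8 - 1 = -9$)
$Q{\left(P \right)} = 64$ ($Q{\left(P \right)} = \left(1 - 9\right)^{2} = \left(-8\right)^{2} = 64$)
$G{\left(k,q \right)} = - k - q$
$4 + G{\left(-3,Q{\left(-5 \right)} \right)} \left(-5\right) = 4 + \left(\left(-1\right) \left(-3\right) - 64\right) \left(-5\right) = 4 + \left(3 - 64\right) \left(-5\right) = 4 - -305 = 4 + 305 = 309$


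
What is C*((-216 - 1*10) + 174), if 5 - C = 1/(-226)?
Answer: -29406/113 ≈ -260.23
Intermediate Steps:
C = 1131/226 (C = 5 - 1/(-226) = 5 - 1*(-1/226) = 5 + 1/226 = 1131/226 ≈ 5.0044)
C*((-216 - 1*10) + 174) = 1131*((-216 - 1*10) + 174)/226 = 1131*((-216 - 10) + 174)/226 = 1131*(-226 + 174)/226 = (1131/226)*(-52) = -29406/113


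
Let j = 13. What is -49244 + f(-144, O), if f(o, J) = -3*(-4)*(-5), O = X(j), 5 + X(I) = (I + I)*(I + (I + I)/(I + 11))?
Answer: -49304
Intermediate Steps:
X(I) = -5 + 2*I*(I + 2*I/(11 + I)) (X(I) = -5 + (I + I)*(I + (I + I)/(I + 11)) = -5 + (2*I)*(I + (2*I)/(11 + I)) = -5 + (2*I)*(I + 2*I/(11 + I)) = -5 + 2*I*(I + 2*I/(11 + I)))
O = 2167/6 (O = (-55 - 5*13 + 2*13³ + 26*13²)/(11 + 13) = (-55 - 65 + 2*2197 + 26*169)/24 = (-55 - 65 + 4394 + 4394)/24 = (1/24)*8668 = 2167/6 ≈ 361.17)
f(o, J) = -60 (f(o, J) = 12*(-5) = -60)
-49244 + f(-144, O) = -49244 - 60 = -49304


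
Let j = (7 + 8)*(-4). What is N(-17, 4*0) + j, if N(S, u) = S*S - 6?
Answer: 223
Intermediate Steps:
N(S, u) = -6 + S² (N(S, u) = S² - 6 = -6 + S²)
j = -60 (j = 15*(-4) = -60)
N(-17, 4*0) + j = (-6 + (-17)²) - 60 = (-6 + 289) - 60 = 283 - 60 = 223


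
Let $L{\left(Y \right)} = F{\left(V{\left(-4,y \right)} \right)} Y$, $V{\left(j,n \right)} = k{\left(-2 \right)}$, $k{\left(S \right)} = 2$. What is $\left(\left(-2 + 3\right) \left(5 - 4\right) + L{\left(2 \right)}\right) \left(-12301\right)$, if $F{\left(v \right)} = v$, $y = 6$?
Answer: $-61505$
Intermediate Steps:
$V{\left(j,n \right)} = 2$
$L{\left(Y \right)} = 2 Y$
$\left(\left(-2 + 3\right) \left(5 - 4\right) + L{\left(2 \right)}\right) \left(-12301\right) = \left(\left(-2 + 3\right) \left(5 - 4\right) + 2 \cdot 2\right) \left(-12301\right) = \left(1 \cdot 1 + 4\right) \left(-12301\right) = \left(1 + 4\right) \left(-12301\right) = 5 \left(-12301\right) = -61505$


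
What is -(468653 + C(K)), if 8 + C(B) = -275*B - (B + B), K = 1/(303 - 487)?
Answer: -86230957/184 ≈ -4.6865e+5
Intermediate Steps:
K = -1/184 (K = 1/(-184) = -1/184 ≈ -0.0054348)
C(B) = -8 - 277*B (C(B) = -8 + (-275*B - (B + B)) = -8 + (-275*B - 2*B) = -8 - 277*B)
-(468653 + C(K)) = -(468653 + (-8 - 277*(-1/184))) = -(468653 + (-8 + 277/184)) = -(468653 - 1195/184) = -1*86230957/184 = -86230957/184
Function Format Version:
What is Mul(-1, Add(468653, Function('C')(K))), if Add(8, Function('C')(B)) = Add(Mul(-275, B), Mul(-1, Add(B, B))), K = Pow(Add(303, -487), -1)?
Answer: Rational(-86230957, 184) ≈ -4.6865e+5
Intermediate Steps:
K = Rational(-1, 184) (K = Pow(-184, -1) = Rational(-1, 184) ≈ -0.0054348)
Function('C')(B) = Add(-8, Mul(-277, B)) (Function('C')(B) = Add(-8, Add(Mul(-275, B), Mul(-1, Add(B, B)))) = Add(-8, Add(Mul(-275, B), Mul(-1, Mul(2, B)))) = Add(-8, Add(Mul(-275, B), Mul(-2, B))) = Add(-8, Mul(-277, B)))
Mul(-1, Add(468653, Function('C')(K))) = Mul(-1, Add(468653, Add(-8, Mul(-277, Rational(-1, 184))))) = Mul(-1, Add(468653, Add(-8, Rational(277, 184)))) = Mul(-1, Add(468653, Rational(-1195, 184))) = Mul(-1, Rational(86230957, 184)) = Rational(-86230957, 184)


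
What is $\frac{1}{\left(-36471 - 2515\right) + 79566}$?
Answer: $\frac{1}{40580} \approx 2.4643 \cdot 10^{-5}$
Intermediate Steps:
$\frac{1}{\left(-36471 - 2515\right) + 79566} = \frac{1}{-38986 + 79566} = \frac{1}{40580}$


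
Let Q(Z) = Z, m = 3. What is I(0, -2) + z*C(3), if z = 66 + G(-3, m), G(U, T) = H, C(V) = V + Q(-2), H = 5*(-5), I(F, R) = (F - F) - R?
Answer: 43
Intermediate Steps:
I(F, R) = -R (I(F, R) = 0 - R = -R)
H = -25
C(V) = -2 + V (C(V) = V - 2 = -2 + V)
G(U, T) = -25
z = 41 (z = 66 - 25 = 41)
I(0, -2) + z*C(3) = -1*(-2) + 41*(-2 + 3) = 2 + 41*1 = 2 + 41 = 43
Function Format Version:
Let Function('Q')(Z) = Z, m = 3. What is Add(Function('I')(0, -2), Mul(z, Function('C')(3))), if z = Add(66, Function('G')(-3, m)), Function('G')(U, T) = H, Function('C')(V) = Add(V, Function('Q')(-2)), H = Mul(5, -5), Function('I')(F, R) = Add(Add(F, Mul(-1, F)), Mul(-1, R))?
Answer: 43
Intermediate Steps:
Function('I')(F, R) = Mul(-1, R) (Function('I')(F, R) = Add(0, Mul(-1, R)) = Mul(-1, R))
H = -25
Function('C')(V) = Add(-2, V) (Function('C')(V) = Add(V, -2) = Add(-2, V))
Function('G')(U, T) = -25
z = 41 (z = Add(66, -25) = 41)
Add(Function('I')(0, -2), Mul(z, Function('C')(3))) = Add(Mul(-1, -2), Mul(41, Add(-2, 3))) = Add(2, Mul(41, 1)) = Add(2, 41) = 43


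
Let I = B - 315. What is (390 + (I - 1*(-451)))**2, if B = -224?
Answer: 91204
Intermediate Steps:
I = -539 (I = -224 - 315 = -539)
(390 + (I - 1*(-451)))**2 = (390 + (-539 - 1*(-451)))**2 = (390 + (-539 + 451))**2 = (390 - 88)**2 = 302**2 = 91204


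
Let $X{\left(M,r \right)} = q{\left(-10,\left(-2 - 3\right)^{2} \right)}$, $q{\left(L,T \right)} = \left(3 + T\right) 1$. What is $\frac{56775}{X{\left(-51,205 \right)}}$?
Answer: $\frac{56775}{28} \approx 2027.7$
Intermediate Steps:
$q{\left(L,T \right)} = 3 + T$
$X{\left(M,r \right)} = 28$ ($X{\left(M,r \right)} = 3 + \left(-2 - 3\right)^{2} = 3 + \left(-5\right)^{2} = 3 + 25 = 28$)
$\frac{56775}{X{\left(-51,205 \right)}} = \frac{56775}{28}$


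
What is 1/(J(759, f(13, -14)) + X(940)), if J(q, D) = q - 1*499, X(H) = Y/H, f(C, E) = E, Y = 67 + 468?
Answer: 188/48987 ≈ 0.0038378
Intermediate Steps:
Y = 535
X(H) = 535/H
J(q, D) = -499 + q (J(q, D) = q - 499 = -499 + q)
1/(J(759, f(13, -14)) + X(940)) = 1/((-499 + 759) + 535/940) = 1/(260 + 535*(1/940)) = 1/(260 + 107/188) = 1/(48987/188) = 188/48987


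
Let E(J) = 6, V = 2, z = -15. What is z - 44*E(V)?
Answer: -279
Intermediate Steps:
z - 44*E(V) = -15 - 44*6 = -15 - 264 = -279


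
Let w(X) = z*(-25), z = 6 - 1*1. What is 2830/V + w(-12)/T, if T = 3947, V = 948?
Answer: 5525755/1870878 ≈ 2.9536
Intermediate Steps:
z = 5 (z = 6 - 1 = 5)
w(X) = -125 (w(X) = 5*(-25) = -125)
2830/V + w(-12)/T = 2830/948 - 125/3947 = 2830*(1/948) - 125*1/3947 = 1415/474 - 125/3947 = 5525755/1870878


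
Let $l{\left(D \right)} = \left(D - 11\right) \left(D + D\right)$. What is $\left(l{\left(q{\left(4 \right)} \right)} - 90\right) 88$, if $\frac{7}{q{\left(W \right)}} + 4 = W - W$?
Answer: $-3993$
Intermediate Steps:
$q{\left(W \right)} = - \frac{7}{4}$ ($q{\left(W \right)} = \frac{7}{-4 + \left(W - W\right)} = \frac{7}{-4 + 0} = \frac{7}{-4} = 7 \left(- \frac{1}{4}\right) = - \frac{7}{4}$)
$l{\left(D \right)} = 2 D \left(-11 + D\right)$ ($l{\left(D \right)} = \left(-11 + D\right) 2 D = 2 D \left(-11 + D\right)$)
$\left(l{\left(q{\left(4 \right)} \right)} - 90\right) 88 = \left(2 \left(- \frac{7}{4}\right) \left(-11 - \frac{7}{4}\right) - 90\right) 88 = \left(2 \left(- \frac{7}{4}\right) \left(- \frac{51}{4}\right) - 90\right) 88 = \left(\frac{357}{8} - 90\right) 88 = \left(- \frac{363}{8}\right) 88 = -3993$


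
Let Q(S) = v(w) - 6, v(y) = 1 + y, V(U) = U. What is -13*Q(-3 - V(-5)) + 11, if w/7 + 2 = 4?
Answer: -106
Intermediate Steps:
w = 14 (w = -14 + 7*4 = -14 + 28 = 14)
Q(S) = 9 (Q(S) = (1 + 14) - 6 = 15 - 6 = 9)
-13*Q(-3 - V(-5)) + 11 = -13*9 + 11 = -117 + 11 = -106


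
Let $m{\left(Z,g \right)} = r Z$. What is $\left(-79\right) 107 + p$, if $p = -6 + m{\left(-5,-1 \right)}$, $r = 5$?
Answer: $-8484$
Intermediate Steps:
$m{\left(Z,g \right)} = 5 Z$
$p = -31$ ($p = -6 + 5 \left(-5\right) = -6 - 25 = -31$)
$\left(-79\right) 107 + p = \left(-79\right) 107 - 31 = -8453 - 31 = -8484$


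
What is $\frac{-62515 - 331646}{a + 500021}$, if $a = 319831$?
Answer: $- \frac{131387}{273284} \approx -0.48077$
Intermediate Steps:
$\frac{-62515 - 331646}{a + 500021} = \frac{-62515 - 331646}{319831 + 500021} = - \frac{394161}{819852} = \left(-394161\right) \frac{1}{819852} = - \frac{131387}{273284}$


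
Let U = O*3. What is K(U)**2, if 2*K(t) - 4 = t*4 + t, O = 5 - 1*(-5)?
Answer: 5929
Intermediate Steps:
O = 10 (O = 5 + 5 = 10)
U = 30 (U = 10*3 = 30)
K(t) = 2 + 5*t/2 (K(t) = 2 + (t*4 + t)/2 = 2 + (4*t + t)/2 = 2 + (5*t)/2 = 2 + 5*t/2)
K(U)**2 = (2 + (5/2)*30)**2 = (2 + 75)**2 = 77**2 = 5929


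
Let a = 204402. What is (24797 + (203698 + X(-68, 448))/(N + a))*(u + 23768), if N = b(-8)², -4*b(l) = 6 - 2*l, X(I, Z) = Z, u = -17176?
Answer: 133672856799424/817729 ≈ 1.6347e+8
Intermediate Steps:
b(l) = -3/2 + l/2 (b(l) = -(6 - 2*l)/4 = -3/2 + l/2)
N = 121/4 (N = (-3/2 + (½)*(-8))² = (-3/2 - 4)² = (-11/2)² = 121/4 ≈ 30.250)
(24797 + (203698 + X(-68, 448))/(N + a))*(u + 23768) = (24797 + (203698 + 448)/(121/4 + 204402))*(-17176 + 23768) = (24797 + 204146/(817729/4))*6592 = (24797 + 204146*(4/817729))*6592 = (24797 + 816584/817729)*6592 = (20278042597/817729)*6592 = 133672856799424/817729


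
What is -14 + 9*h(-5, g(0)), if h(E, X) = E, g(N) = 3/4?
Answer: -59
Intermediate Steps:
g(N) = 3/4 (g(N) = 3*(1/4) = 3/4)
-14 + 9*h(-5, g(0)) = -14 + 9*(-5) = -14 - 45 = -59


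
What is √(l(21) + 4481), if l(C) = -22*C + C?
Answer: 2*√1010 ≈ 63.561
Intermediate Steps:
l(C) = -21*C
√(l(21) + 4481) = √(-21*21 + 4481) = √(-441 + 4481) = √4040 = 2*√1010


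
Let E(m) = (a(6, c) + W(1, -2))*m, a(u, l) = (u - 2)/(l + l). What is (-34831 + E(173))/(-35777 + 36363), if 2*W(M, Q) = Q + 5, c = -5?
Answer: -346407/5860 ≈ -59.114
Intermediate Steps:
W(M, Q) = 5/2 + Q/2 (W(M, Q) = (Q + 5)/2 = (5 + Q)/2 = 5/2 + Q/2)
a(u, l) = (-2 + u)/(2*l) (a(u, l) = (-2 + u)/((2*l)) = (-2 + u)*(1/(2*l)) = (-2 + u)/(2*l))
E(m) = 11*m/10 (E(m) = ((½)*(-2 + 6)/(-5) + (5/2 + (½)*(-2)))*m = ((½)*(-⅕)*4 + (5/2 - 1))*m = (-⅖ + 3/2)*m = 11*m/10)
(-34831 + E(173))/(-35777 + 36363) = (-34831 + (11/10)*173)/(-35777 + 36363) = (-34831 + 1903/10)/586 = -346407/10*1/586 = -346407/5860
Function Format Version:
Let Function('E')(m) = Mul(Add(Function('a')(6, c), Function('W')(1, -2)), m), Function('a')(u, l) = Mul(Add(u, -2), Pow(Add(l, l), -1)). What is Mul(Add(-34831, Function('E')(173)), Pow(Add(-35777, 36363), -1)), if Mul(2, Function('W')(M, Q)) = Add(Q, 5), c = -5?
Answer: Rational(-346407, 5860) ≈ -59.114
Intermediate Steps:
Function('W')(M, Q) = Add(Rational(5, 2), Mul(Rational(1, 2), Q)) (Function('W')(M, Q) = Mul(Rational(1, 2), Add(Q, 5)) = Mul(Rational(1, 2), Add(5, Q)) = Add(Rational(5, 2), Mul(Rational(1, 2), Q)))
Function('a')(u, l) = Mul(Rational(1, 2), Pow(l, -1), Add(-2, u)) (Function('a')(u, l) = Mul(Add(-2, u), Pow(Mul(2, l), -1)) = Mul(Add(-2, u), Mul(Rational(1, 2), Pow(l, -1))) = Mul(Rational(1, 2), Pow(l, -1), Add(-2, u)))
Function('E')(m) = Mul(Rational(11, 10), m) (Function('E')(m) = Mul(Add(Mul(Rational(1, 2), Pow(-5, -1), Add(-2, 6)), Add(Rational(5, 2), Mul(Rational(1, 2), -2))), m) = Mul(Add(Mul(Rational(1, 2), Rational(-1, 5), 4), Add(Rational(5, 2), -1)), m) = Mul(Add(Rational(-2, 5), Rational(3, 2)), m) = Mul(Rational(11, 10), m))
Mul(Add(-34831, Function('E')(173)), Pow(Add(-35777, 36363), -1)) = Mul(Add(-34831, Mul(Rational(11, 10), 173)), Pow(Add(-35777, 36363), -1)) = Mul(Add(-34831, Rational(1903, 10)), Pow(586, -1)) = Mul(Rational(-346407, 10), Rational(1, 586)) = Rational(-346407, 5860)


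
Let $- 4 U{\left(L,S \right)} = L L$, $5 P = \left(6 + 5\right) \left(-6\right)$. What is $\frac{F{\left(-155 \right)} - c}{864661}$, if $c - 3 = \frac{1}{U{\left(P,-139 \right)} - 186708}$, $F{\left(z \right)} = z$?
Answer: $- \frac{737668637}{4036919765529} \approx -0.00018273$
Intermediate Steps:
$P = - \frac{66}{5}$ ($P = \frac{\left(6 + 5\right) \left(-6\right)}{5} = \frac{11 \left(-6\right)}{5} = \frac{1}{5} \left(-66\right) = - \frac{66}{5} \approx -13.2$)
$U{\left(L,S \right)} = - \frac{L^{2}}{4}$ ($U{\left(L,S \right)} = - \frac{L L}{4} = - \frac{L^{2}}{4}$)
$c = \frac{14006342}{4668789}$ ($c = 3 + \frac{1}{- \frac{\left(- \frac{66}{5}\right)^{2}}{4} - 186708} = 3 + \frac{1}{\left(- \frac{1}{4}\right) \frac{4356}{25} - 186708} = 3 + \frac{1}{- \frac{1089}{25} - 186708} = 3 + \frac{1}{- \frac{4668789}{25}} = 3 - \frac{25}{4668789} = \frac{14006342}{4668789} \approx 3.0$)
$\frac{F{\left(-155 \right)} - c}{864661} = \frac{-155 - \frac{14006342}{4668789}}{864661} = \left(-155 - \frac{14006342}{4668789}\right) \frac{1}{864661} = \left(- \frac{737668637}{4668789}\right) \frac{1}{864661} = - \frac{737668637}{4036919765529}$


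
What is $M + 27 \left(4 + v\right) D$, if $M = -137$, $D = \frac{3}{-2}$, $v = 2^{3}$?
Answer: $-623$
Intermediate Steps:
$v = 8$
$D = - \frac{3}{2}$ ($D = 3 \left(- \frac{1}{2}\right) = - \frac{3}{2} \approx -1.5$)
$M + 27 \left(4 + v\right) D = -137 + 27 \left(4 + 8\right) \left(- \frac{3}{2}\right) = -137 + 27 \cdot 12 \left(- \frac{3}{2}\right) = -137 + 27 \left(-18\right) = -137 - 486 = -623$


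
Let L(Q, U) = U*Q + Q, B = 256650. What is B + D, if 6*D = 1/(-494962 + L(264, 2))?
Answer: 760972382999/2965020 ≈ 2.5665e+5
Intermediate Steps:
L(Q, U) = Q + Q*U (L(Q, U) = Q*U + Q = Q + Q*U)
D = -1/2965020 (D = 1/(6*(-494962 + 264*(1 + 2))) = 1/(6*(-494962 + 264*3)) = 1/(6*(-494962 + 792)) = (1/6)/(-494170) = (1/6)*(-1/494170) = -1/2965020 ≈ -3.3727e-7)
B + D = 256650 - 1/2965020 = 760972382999/2965020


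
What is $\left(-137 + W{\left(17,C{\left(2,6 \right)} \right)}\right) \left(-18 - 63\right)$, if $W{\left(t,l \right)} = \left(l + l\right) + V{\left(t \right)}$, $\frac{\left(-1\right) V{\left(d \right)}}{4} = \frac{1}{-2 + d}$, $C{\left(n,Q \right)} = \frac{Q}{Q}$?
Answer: $\frac{54783}{5} \approx 10957.0$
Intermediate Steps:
$C{\left(n,Q \right)} = 1$
$V{\left(d \right)} = - \frac{4}{-2 + d}$
$W{\left(t,l \right)} = - \frac{4}{-2 + t} + 2 l$ ($W{\left(t,l \right)} = \left(l + l\right) - \frac{4}{-2 + t} = 2 l - \frac{4}{-2 + t} = - \frac{4}{-2 + t} + 2 l$)
$\left(-137 + W{\left(17,C{\left(2,6 \right)} \right)}\right) \left(-18 - 63\right) = \left(-137 + \frac{2 \left(-2 + 1 \left(-2 + 17\right)\right)}{-2 + 17}\right) \left(-18 - 63\right) = \left(-137 + \frac{2 \left(-2 + 1 \cdot 15\right)}{15}\right) \left(-81\right) = \left(-137 + 2 \cdot \frac{1}{15} \left(-2 + 15\right)\right) \left(-81\right) = \left(-137 + 2 \cdot \frac{1}{15} \cdot 13\right) \left(-81\right) = \left(-137 + \frac{26}{15}\right) \left(-81\right) = \left(- \frac{2029}{15}\right) \left(-81\right) = \frac{54783}{5}$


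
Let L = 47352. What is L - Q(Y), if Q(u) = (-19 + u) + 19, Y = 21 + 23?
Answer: 47308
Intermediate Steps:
Y = 44
Q(u) = u
L - Q(Y) = 47352 - 1*44 = 47352 - 44 = 47308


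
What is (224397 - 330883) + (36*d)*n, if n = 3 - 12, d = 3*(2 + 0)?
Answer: -108430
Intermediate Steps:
d = 6 (d = 3*2 = 6)
n = -9
(224397 - 330883) + (36*d)*n = (224397 - 330883) + (36*6)*(-9) = -106486 + 216*(-9) = -106486 - 1944 = -108430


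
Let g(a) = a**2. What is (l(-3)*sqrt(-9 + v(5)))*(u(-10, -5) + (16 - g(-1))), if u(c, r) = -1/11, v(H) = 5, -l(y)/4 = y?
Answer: 3936*I/11 ≈ 357.82*I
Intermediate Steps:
l(y) = -4*y
u(c, r) = -1/11 (u(c, r) = -1*1/11 = -1/11)
(l(-3)*sqrt(-9 + v(5)))*(u(-10, -5) + (16 - g(-1))) = ((-4*(-3))*sqrt(-9 + 5))*(-1/11 + (16 - 1*(-1)**2)) = (12*sqrt(-4))*(-1/11 + (16 - 1*1)) = (12*(2*I))*(-1/11 + (16 - 1)) = (24*I)*(-1/11 + 15) = (24*I)*(164/11) = 3936*I/11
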